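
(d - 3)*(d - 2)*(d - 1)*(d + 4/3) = d^4 - 14*d^3/3 + 3*d^2 + 26*d/3 - 8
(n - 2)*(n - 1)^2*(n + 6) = n^4 + 2*n^3 - 19*n^2 + 28*n - 12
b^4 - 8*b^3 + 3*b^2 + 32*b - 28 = (b - 7)*(b - 2)*(b - 1)*(b + 2)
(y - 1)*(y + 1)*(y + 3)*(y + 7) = y^4 + 10*y^3 + 20*y^2 - 10*y - 21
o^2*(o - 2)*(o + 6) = o^4 + 4*o^3 - 12*o^2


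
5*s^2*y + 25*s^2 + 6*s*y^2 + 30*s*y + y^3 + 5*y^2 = (s + y)*(5*s + y)*(y + 5)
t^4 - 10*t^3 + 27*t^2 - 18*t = t*(t - 6)*(t - 3)*(t - 1)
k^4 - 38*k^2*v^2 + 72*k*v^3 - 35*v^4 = (k - 5*v)*(k - v)^2*(k + 7*v)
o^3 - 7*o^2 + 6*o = o*(o - 6)*(o - 1)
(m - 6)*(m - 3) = m^2 - 9*m + 18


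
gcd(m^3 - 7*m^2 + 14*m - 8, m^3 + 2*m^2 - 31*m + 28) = m^2 - 5*m + 4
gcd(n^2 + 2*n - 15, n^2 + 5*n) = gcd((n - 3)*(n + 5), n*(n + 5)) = n + 5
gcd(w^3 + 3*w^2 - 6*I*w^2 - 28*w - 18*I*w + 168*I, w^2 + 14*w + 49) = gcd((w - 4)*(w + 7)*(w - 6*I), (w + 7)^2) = w + 7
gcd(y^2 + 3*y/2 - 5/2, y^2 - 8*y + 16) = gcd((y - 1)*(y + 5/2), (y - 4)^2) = 1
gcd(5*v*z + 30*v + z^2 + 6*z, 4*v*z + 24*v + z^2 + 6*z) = z + 6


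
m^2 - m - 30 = (m - 6)*(m + 5)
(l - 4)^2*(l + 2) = l^3 - 6*l^2 + 32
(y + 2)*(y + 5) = y^2 + 7*y + 10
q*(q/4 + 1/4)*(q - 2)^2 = q^4/4 - 3*q^3/4 + q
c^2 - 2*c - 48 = (c - 8)*(c + 6)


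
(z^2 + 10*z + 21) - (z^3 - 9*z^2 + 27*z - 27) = -z^3 + 10*z^2 - 17*z + 48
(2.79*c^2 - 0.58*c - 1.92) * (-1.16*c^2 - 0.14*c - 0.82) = -3.2364*c^4 + 0.2822*c^3 + 0.0206*c^2 + 0.7444*c + 1.5744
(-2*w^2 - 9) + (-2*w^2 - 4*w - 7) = -4*w^2 - 4*w - 16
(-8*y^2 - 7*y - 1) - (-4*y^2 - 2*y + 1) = -4*y^2 - 5*y - 2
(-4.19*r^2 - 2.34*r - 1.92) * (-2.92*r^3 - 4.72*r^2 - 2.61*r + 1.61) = 12.2348*r^5 + 26.6096*r^4 + 27.5871*r^3 + 8.4239*r^2 + 1.2438*r - 3.0912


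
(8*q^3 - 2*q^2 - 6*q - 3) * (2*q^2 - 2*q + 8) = 16*q^5 - 20*q^4 + 56*q^3 - 10*q^2 - 42*q - 24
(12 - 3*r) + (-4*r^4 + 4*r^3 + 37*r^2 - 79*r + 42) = -4*r^4 + 4*r^3 + 37*r^2 - 82*r + 54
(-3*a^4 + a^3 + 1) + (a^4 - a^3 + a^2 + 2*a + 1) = -2*a^4 + a^2 + 2*a + 2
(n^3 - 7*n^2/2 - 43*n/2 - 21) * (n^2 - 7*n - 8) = n^5 - 21*n^4/2 - 5*n^3 + 315*n^2/2 + 319*n + 168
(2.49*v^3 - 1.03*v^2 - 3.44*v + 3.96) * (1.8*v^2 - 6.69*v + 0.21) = 4.482*v^5 - 18.5121*v^4 + 1.2216*v^3 + 29.9253*v^2 - 27.2148*v + 0.8316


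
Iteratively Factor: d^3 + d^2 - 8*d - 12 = (d + 2)*(d^2 - d - 6) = (d - 3)*(d + 2)*(d + 2)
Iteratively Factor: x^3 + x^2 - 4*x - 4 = (x + 1)*(x^2 - 4) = (x - 2)*(x + 1)*(x + 2)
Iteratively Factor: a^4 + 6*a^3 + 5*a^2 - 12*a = (a - 1)*(a^3 + 7*a^2 + 12*a) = a*(a - 1)*(a^2 + 7*a + 12) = a*(a - 1)*(a + 4)*(a + 3)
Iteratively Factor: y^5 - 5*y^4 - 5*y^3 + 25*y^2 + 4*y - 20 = (y + 2)*(y^4 - 7*y^3 + 9*y^2 + 7*y - 10) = (y - 2)*(y + 2)*(y^3 - 5*y^2 - y + 5) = (y - 2)*(y - 1)*(y + 2)*(y^2 - 4*y - 5) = (y - 5)*(y - 2)*(y - 1)*(y + 2)*(y + 1)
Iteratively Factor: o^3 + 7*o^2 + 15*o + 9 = (o + 1)*(o^2 + 6*o + 9) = (o + 1)*(o + 3)*(o + 3)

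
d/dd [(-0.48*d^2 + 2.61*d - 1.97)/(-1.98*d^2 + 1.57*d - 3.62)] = (4.4142*d^2 - 4.326*d - 6.3553)/(3.9204*d^4 - 6.2172*d^3 + 16.8001*d^2 - 11.3668*d + 13.1044)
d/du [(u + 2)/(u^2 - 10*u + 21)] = (u^2 - 10*u - 2*(u - 5)*(u + 2) + 21)/(u^2 - 10*u + 21)^2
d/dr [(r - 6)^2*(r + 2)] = (r - 6)*(3*r - 2)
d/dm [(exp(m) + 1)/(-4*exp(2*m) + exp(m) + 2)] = ((exp(m) + 1)*(8*exp(m) - 1) - 4*exp(2*m) + exp(m) + 2)*exp(m)/(-4*exp(2*m) + exp(m) + 2)^2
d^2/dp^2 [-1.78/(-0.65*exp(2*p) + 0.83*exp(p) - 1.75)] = ((1.4774 - 4.628*exp(p))*(0.65*exp(2*p) - 0.83*exp(p) + 1.75) + 1.78*(1.3*exp(p) - 0.83)*(2.6*exp(p) - 1.66)*exp(p))*exp(p)/(0.65*exp(2*p) - 0.83*exp(p) + 1.75)^3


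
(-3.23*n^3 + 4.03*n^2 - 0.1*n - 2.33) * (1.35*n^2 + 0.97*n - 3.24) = -4.3605*n^5 + 2.3074*n^4 + 14.2393*n^3 - 16.2997*n^2 - 1.9361*n + 7.5492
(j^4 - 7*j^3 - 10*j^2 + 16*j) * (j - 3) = j^5 - 10*j^4 + 11*j^3 + 46*j^2 - 48*j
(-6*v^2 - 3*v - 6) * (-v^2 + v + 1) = 6*v^4 - 3*v^3 - 3*v^2 - 9*v - 6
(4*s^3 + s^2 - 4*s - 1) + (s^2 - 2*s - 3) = 4*s^3 + 2*s^2 - 6*s - 4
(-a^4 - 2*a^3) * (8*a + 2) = -8*a^5 - 18*a^4 - 4*a^3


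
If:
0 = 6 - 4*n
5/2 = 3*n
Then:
No Solution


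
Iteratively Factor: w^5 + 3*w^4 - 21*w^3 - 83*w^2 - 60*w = (w + 1)*(w^4 + 2*w^3 - 23*w^2 - 60*w) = w*(w + 1)*(w^3 + 2*w^2 - 23*w - 60) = w*(w + 1)*(w + 3)*(w^2 - w - 20) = w*(w + 1)*(w + 3)*(w + 4)*(w - 5)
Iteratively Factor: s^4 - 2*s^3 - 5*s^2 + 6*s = (s - 3)*(s^3 + s^2 - 2*s) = (s - 3)*(s + 2)*(s^2 - s) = (s - 3)*(s - 1)*(s + 2)*(s)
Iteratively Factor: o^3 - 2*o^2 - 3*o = (o + 1)*(o^2 - 3*o) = o*(o + 1)*(o - 3)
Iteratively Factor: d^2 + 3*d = (d)*(d + 3)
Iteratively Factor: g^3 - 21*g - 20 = (g + 1)*(g^2 - g - 20) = (g - 5)*(g + 1)*(g + 4)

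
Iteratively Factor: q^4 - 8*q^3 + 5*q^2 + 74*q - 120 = (q + 3)*(q^3 - 11*q^2 + 38*q - 40) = (q - 5)*(q + 3)*(q^2 - 6*q + 8) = (q - 5)*(q - 2)*(q + 3)*(q - 4)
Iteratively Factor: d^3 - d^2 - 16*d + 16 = (d - 4)*(d^2 + 3*d - 4) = (d - 4)*(d + 4)*(d - 1)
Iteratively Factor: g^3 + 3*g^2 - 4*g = (g)*(g^2 + 3*g - 4) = g*(g + 4)*(g - 1)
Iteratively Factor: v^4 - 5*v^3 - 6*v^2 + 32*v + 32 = (v - 4)*(v^3 - v^2 - 10*v - 8) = (v - 4)*(v + 2)*(v^2 - 3*v - 4) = (v - 4)^2*(v + 2)*(v + 1)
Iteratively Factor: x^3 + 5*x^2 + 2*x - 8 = (x - 1)*(x^2 + 6*x + 8) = (x - 1)*(x + 2)*(x + 4)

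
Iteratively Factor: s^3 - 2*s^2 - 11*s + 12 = (s - 1)*(s^2 - s - 12) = (s - 1)*(s + 3)*(s - 4)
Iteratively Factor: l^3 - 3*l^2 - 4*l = (l - 4)*(l^2 + l) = (l - 4)*(l + 1)*(l)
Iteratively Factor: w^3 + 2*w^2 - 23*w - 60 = (w + 3)*(w^2 - w - 20) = (w + 3)*(w + 4)*(w - 5)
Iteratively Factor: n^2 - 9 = (n - 3)*(n + 3)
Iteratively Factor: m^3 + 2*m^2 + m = (m)*(m^2 + 2*m + 1) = m*(m + 1)*(m + 1)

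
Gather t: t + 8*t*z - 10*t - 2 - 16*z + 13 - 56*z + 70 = t*(8*z - 9) - 72*z + 81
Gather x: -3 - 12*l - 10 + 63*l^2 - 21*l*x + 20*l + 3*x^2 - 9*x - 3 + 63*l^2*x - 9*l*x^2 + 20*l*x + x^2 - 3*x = 63*l^2 + 8*l + x^2*(4 - 9*l) + x*(63*l^2 - l - 12) - 16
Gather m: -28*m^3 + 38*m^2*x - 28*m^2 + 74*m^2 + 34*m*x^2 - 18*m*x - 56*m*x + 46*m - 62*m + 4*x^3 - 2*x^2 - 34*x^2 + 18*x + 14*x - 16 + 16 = -28*m^3 + m^2*(38*x + 46) + m*(34*x^2 - 74*x - 16) + 4*x^3 - 36*x^2 + 32*x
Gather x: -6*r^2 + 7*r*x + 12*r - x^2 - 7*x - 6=-6*r^2 + 12*r - x^2 + x*(7*r - 7) - 6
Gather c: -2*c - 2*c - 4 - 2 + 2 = -4*c - 4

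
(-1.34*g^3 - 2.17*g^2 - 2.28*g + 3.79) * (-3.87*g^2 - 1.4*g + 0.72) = 5.1858*g^5 + 10.2739*g^4 + 10.8968*g^3 - 13.0377*g^2 - 6.9476*g + 2.7288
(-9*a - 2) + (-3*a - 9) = -12*a - 11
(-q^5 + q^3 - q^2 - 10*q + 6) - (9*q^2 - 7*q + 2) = -q^5 + q^3 - 10*q^2 - 3*q + 4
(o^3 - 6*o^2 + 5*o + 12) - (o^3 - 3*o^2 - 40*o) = -3*o^2 + 45*o + 12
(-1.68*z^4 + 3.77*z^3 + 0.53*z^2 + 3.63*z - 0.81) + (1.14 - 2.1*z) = -1.68*z^4 + 3.77*z^3 + 0.53*z^2 + 1.53*z + 0.33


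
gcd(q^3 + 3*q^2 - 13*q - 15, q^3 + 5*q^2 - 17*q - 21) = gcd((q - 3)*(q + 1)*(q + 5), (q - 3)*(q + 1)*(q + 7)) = q^2 - 2*q - 3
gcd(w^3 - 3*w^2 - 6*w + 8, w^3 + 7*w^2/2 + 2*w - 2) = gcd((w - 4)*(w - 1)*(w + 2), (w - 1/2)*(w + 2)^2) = w + 2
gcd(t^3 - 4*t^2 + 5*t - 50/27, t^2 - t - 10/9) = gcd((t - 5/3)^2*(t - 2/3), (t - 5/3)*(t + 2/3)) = t - 5/3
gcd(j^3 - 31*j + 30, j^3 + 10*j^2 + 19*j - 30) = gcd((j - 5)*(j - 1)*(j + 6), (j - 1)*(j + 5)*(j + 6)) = j^2 + 5*j - 6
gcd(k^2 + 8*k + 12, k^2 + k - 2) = k + 2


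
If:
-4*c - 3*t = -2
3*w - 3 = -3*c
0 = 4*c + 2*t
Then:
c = -1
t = 2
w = 2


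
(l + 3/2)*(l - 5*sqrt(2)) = l^2 - 5*sqrt(2)*l + 3*l/2 - 15*sqrt(2)/2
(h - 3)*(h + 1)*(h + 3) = h^3 + h^2 - 9*h - 9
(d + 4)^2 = d^2 + 8*d + 16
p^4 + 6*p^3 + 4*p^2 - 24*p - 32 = (p - 2)*(p + 2)^2*(p + 4)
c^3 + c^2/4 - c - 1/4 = (c - 1)*(c + 1/4)*(c + 1)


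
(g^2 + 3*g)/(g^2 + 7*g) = (g + 3)/(g + 7)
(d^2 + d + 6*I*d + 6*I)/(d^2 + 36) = (d + 1)/(d - 6*I)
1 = 1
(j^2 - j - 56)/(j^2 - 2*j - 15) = (-j^2 + j + 56)/(-j^2 + 2*j + 15)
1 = 1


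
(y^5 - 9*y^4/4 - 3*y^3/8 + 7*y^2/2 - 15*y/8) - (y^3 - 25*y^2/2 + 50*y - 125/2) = y^5 - 9*y^4/4 - 11*y^3/8 + 16*y^2 - 415*y/8 + 125/2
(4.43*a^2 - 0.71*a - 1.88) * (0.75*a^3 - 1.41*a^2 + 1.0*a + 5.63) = 3.3225*a^5 - 6.7788*a^4 + 4.0211*a^3 + 26.8817*a^2 - 5.8773*a - 10.5844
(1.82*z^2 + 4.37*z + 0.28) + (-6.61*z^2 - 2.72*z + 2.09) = -4.79*z^2 + 1.65*z + 2.37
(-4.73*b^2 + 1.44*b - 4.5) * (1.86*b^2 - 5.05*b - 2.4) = -8.7978*b^4 + 26.5649*b^3 - 4.29*b^2 + 19.269*b + 10.8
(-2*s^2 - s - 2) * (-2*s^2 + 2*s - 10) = 4*s^4 - 2*s^3 + 22*s^2 + 6*s + 20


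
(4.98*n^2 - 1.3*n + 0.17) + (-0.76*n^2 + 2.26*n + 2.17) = 4.22*n^2 + 0.96*n + 2.34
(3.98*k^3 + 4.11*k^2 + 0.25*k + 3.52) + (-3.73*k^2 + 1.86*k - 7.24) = 3.98*k^3 + 0.38*k^2 + 2.11*k - 3.72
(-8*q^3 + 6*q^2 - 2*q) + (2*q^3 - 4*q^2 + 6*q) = -6*q^3 + 2*q^2 + 4*q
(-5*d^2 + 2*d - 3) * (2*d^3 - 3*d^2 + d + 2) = -10*d^5 + 19*d^4 - 17*d^3 + d^2 + d - 6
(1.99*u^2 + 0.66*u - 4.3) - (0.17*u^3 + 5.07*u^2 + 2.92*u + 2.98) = -0.17*u^3 - 3.08*u^2 - 2.26*u - 7.28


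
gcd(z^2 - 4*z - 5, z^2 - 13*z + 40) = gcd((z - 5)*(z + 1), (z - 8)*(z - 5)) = z - 5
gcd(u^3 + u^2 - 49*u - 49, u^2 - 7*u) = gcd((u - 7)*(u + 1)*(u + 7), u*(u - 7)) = u - 7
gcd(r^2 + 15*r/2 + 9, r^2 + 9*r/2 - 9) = r + 6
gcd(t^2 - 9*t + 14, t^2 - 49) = t - 7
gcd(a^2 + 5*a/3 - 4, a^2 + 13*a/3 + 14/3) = 1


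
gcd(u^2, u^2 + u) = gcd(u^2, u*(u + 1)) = u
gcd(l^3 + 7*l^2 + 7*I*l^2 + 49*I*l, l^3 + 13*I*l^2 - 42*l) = l^2 + 7*I*l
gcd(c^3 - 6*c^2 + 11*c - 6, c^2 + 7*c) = 1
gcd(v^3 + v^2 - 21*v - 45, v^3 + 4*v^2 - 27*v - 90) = v^2 - 2*v - 15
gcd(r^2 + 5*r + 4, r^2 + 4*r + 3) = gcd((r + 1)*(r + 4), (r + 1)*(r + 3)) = r + 1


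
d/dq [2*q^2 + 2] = 4*q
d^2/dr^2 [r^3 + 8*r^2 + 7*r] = 6*r + 16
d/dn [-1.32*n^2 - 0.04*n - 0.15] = -2.64*n - 0.04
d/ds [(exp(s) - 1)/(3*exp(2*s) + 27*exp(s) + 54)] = ((1 - exp(s))*(2*exp(s) + 9) + exp(2*s) + 9*exp(s) + 18)*exp(s)/(3*(exp(2*s) + 9*exp(s) + 18)^2)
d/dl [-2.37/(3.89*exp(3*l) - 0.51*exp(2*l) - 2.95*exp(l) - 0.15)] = (27.6579*exp(2*l) - 2.4174*exp(l) - 6.9915)*exp(l)/(-3.89*exp(3*l) + 0.51*exp(2*l) + 2.95*exp(l) + 0.15)^2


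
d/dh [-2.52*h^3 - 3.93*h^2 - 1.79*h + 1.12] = -7.56*h^2 - 7.86*h - 1.79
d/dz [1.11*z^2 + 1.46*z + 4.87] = 2.22*z + 1.46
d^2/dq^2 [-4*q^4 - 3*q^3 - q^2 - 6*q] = -48*q^2 - 18*q - 2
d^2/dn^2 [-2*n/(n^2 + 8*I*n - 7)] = 4*(-4*n*(n + 4*I)^2 + (3*n + 8*I)*(n^2 + 8*I*n - 7))/(n^2 + 8*I*n - 7)^3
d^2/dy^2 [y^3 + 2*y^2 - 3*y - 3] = 6*y + 4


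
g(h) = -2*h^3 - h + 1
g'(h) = -6*h^2 - 1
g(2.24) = -23.72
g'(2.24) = -31.11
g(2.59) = -36.34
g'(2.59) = -41.25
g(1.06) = -2.44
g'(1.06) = -7.74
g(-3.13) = 65.46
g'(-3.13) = -59.78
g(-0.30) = 1.35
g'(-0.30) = -1.54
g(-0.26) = 1.30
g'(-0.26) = -1.41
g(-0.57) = 1.94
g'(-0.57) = -2.95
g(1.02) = -2.14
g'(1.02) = -7.24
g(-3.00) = 58.00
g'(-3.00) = -55.00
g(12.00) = -3467.00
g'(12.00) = -865.00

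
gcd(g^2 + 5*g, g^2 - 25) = g + 5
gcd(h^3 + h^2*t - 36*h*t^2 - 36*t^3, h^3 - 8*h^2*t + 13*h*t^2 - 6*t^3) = -h + 6*t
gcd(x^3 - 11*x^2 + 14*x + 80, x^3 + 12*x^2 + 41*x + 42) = x + 2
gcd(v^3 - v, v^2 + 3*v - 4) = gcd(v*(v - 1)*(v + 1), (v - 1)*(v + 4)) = v - 1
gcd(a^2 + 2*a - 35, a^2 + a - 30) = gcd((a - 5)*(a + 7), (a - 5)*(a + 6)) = a - 5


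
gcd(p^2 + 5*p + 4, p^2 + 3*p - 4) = p + 4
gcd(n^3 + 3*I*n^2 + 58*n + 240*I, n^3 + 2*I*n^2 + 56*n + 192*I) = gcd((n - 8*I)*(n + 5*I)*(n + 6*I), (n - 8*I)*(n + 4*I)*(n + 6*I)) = n^2 - 2*I*n + 48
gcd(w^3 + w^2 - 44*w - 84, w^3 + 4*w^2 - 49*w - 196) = w - 7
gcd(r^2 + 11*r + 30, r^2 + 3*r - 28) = 1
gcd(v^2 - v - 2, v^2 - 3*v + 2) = v - 2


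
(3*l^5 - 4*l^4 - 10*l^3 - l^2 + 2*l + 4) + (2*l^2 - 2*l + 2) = 3*l^5 - 4*l^4 - 10*l^3 + l^2 + 6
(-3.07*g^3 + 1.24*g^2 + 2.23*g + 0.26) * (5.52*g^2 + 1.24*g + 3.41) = -16.9464*g^5 + 3.038*g^4 + 3.3785*g^3 + 8.4288*g^2 + 7.9267*g + 0.8866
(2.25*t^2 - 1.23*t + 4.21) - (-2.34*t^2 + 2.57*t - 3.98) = 4.59*t^2 - 3.8*t + 8.19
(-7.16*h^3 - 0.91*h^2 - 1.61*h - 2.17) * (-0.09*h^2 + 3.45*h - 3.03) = 0.6444*h^5 - 24.6201*h^4 + 18.7002*h^3 - 2.6019*h^2 - 2.6082*h + 6.5751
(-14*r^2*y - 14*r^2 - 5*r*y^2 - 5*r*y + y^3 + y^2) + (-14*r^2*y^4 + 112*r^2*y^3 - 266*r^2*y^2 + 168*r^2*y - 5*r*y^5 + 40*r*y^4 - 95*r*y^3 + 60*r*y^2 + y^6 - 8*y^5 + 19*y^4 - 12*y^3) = -14*r^2*y^4 + 112*r^2*y^3 - 266*r^2*y^2 + 154*r^2*y - 14*r^2 - 5*r*y^5 + 40*r*y^4 - 95*r*y^3 + 55*r*y^2 - 5*r*y + y^6 - 8*y^5 + 19*y^4 - 11*y^3 + y^2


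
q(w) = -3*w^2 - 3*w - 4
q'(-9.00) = 51.00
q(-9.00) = -220.00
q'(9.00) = -57.00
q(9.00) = -274.00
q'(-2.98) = 14.88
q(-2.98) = -21.70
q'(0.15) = -3.90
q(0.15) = -4.52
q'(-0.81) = 1.86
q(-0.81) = -3.54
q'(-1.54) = 6.24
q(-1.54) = -6.49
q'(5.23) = -34.38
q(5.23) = -101.75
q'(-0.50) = 0.00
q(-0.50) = -3.25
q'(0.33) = -4.98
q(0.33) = -5.32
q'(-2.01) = 9.06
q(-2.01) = -10.09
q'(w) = -6*w - 3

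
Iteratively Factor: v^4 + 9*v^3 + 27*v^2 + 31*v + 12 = (v + 1)*(v^3 + 8*v^2 + 19*v + 12) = (v + 1)*(v + 3)*(v^2 + 5*v + 4) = (v + 1)*(v + 3)*(v + 4)*(v + 1)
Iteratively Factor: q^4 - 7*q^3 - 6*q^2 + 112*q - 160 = (q - 4)*(q^3 - 3*q^2 - 18*q + 40) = (q - 4)*(q - 2)*(q^2 - q - 20) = (q - 4)*(q - 2)*(q + 4)*(q - 5)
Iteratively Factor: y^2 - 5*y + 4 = (y - 1)*(y - 4)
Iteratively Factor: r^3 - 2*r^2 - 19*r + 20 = (r - 5)*(r^2 + 3*r - 4) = (r - 5)*(r - 1)*(r + 4)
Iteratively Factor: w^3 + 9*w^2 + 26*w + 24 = (w + 4)*(w^2 + 5*w + 6) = (w + 3)*(w + 4)*(w + 2)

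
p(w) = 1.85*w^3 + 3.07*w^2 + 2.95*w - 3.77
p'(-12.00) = 728.47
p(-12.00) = -2793.89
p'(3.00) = 71.32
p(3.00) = 82.66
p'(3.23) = 80.68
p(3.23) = 100.13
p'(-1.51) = 6.33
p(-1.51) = -7.59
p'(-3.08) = 36.69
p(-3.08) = -37.79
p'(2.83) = 64.78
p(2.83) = 71.10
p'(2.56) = 55.04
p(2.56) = 54.94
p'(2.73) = 61.08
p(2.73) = 64.80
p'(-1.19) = 3.50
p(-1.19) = -6.05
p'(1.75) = 30.69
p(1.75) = 20.71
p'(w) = 5.55*w^2 + 6.14*w + 2.95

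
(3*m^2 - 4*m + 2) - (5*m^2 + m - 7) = -2*m^2 - 5*m + 9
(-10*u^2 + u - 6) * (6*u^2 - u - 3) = -60*u^4 + 16*u^3 - 7*u^2 + 3*u + 18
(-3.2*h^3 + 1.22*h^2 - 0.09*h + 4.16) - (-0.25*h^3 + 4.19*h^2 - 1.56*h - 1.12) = -2.95*h^3 - 2.97*h^2 + 1.47*h + 5.28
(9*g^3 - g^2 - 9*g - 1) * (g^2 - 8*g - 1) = 9*g^5 - 73*g^4 - 10*g^3 + 72*g^2 + 17*g + 1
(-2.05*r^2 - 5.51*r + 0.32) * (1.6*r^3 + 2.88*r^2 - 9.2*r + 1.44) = -3.28*r^5 - 14.72*r^4 + 3.5032*r^3 + 48.6616*r^2 - 10.8784*r + 0.4608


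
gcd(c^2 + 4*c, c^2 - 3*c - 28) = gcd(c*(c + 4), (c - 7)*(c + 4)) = c + 4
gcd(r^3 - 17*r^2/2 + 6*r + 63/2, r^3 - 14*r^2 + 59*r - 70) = r - 7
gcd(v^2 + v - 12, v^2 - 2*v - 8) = 1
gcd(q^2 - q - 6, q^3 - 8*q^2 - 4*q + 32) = q + 2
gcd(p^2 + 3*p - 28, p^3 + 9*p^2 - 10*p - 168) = p^2 + 3*p - 28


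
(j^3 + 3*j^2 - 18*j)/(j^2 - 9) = j*(j + 6)/(j + 3)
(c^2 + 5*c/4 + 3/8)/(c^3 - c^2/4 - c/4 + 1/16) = 2*(4*c + 3)/(8*c^2 - 6*c + 1)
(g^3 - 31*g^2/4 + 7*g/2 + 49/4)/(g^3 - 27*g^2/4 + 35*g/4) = (g^2 - 6*g - 7)/(g*(g - 5))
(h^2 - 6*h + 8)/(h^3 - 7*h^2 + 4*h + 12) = (h - 4)/(h^2 - 5*h - 6)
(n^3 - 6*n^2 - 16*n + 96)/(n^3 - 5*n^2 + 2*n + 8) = (n^2 - 2*n - 24)/(n^2 - n - 2)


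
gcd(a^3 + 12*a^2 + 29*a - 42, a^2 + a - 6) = 1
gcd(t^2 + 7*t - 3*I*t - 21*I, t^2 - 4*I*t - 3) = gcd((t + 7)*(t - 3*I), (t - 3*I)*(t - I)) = t - 3*I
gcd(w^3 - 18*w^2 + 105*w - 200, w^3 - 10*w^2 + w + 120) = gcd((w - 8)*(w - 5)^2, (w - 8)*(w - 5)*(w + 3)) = w^2 - 13*w + 40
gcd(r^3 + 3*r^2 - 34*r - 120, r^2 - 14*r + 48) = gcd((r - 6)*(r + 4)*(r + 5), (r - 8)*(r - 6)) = r - 6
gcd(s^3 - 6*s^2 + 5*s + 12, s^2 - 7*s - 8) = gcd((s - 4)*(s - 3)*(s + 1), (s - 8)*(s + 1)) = s + 1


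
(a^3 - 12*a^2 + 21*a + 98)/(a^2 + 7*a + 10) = (a^2 - 14*a + 49)/(a + 5)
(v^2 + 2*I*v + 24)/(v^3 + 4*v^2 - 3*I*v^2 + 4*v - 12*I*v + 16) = (v + 6*I)/(v^2 + v*(4 + I) + 4*I)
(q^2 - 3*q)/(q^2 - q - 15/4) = 4*q*(3 - q)/(-4*q^2 + 4*q + 15)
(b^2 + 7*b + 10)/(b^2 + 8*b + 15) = (b + 2)/(b + 3)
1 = 1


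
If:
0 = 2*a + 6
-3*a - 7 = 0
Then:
No Solution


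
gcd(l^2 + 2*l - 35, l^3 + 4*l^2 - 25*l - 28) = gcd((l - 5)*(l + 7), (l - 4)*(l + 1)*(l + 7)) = l + 7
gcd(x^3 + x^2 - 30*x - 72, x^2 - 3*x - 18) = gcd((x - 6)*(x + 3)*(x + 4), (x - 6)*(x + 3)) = x^2 - 3*x - 18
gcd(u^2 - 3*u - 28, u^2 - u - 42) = u - 7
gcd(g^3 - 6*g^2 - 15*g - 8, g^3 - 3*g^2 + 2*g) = 1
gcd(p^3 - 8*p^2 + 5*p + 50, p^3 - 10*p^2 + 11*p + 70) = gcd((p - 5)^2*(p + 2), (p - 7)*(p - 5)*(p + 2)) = p^2 - 3*p - 10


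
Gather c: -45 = -45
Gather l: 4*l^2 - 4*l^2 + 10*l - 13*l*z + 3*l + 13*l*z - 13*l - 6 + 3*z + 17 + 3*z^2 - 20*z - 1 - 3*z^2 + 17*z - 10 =0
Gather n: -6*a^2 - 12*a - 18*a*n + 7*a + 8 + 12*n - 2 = -6*a^2 - 5*a + n*(12 - 18*a) + 6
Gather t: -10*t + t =-9*t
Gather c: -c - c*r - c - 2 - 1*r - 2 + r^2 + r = c*(-r - 2) + r^2 - 4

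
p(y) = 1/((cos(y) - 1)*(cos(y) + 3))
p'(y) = sin(y)/((cos(y) - 1)*(cos(y) + 3)^2) + sin(y)/((cos(y) - 1)^2*(cos(y) + 3))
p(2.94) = -0.25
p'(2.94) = 0.00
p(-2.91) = -0.25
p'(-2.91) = -0.00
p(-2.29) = -0.26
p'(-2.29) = -0.03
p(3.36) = -0.25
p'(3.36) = -0.00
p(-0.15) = -22.33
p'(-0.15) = -296.29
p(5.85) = -2.77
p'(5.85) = -12.29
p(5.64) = -1.32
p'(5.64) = -3.75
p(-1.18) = -0.48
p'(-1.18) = -0.58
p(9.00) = -0.25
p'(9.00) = 0.00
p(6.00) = -6.34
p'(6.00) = -44.03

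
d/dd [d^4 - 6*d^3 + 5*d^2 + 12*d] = 4*d^3 - 18*d^2 + 10*d + 12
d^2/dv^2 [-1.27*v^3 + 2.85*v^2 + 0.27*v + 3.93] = 5.7 - 7.62*v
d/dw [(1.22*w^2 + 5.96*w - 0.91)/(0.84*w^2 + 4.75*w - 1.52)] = (0.788599999999999*w^2 - 2.18*w - 4.7367)/(0.7056*w^4 + 7.98*w^3 + 20.0089*w^2 - 14.44*w + 2.3104)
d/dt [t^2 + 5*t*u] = 2*t + 5*u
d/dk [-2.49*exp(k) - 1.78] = -2.49*exp(k)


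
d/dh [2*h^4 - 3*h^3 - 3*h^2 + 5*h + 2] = 8*h^3 - 9*h^2 - 6*h + 5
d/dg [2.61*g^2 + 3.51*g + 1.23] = 5.22*g + 3.51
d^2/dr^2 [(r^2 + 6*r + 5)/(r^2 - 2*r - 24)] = 2*(8*r^3 + 87*r^2 + 402*r + 428)/(r^6 - 6*r^5 - 60*r^4 + 280*r^3 + 1440*r^2 - 3456*r - 13824)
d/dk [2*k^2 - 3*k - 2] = 4*k - 3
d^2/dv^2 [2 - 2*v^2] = -4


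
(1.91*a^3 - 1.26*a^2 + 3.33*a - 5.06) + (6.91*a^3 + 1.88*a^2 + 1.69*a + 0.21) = 8.82*a^3 + 0.62*a^2 + 5.02*a - 4.85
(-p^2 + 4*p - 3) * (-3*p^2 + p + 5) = 3*p^4 - 13*p^3 + 8*p^2 + 17*p - 15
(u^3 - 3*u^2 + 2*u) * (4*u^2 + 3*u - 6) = 4*u^5 - 9*u^4 - 7*u^3 + 24*u^2 - 12*u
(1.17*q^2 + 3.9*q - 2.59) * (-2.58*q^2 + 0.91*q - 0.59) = -3.0186*q^4 - 8.9973*q^3 + 9.5409*q^2 - 4.6579*q + 1.5281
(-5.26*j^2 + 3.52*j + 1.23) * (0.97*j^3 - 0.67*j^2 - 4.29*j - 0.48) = -5.1022*j^5 + 6.9386*j^4 + 21.4001*j^3 - 13.4001*j^2 - 6.9663*j - 0.5904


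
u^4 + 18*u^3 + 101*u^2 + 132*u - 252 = (u - 1)*(u + 6)^2*(u + 7)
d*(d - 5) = d^2 - 5*d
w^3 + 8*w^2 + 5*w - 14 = (w - 1)*(w + 2)*(w + 7)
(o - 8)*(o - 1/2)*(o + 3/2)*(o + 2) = o^4 - 5*o^3 - 91*o^2/4 - 23*o/2 + 12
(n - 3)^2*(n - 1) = n^3 - 7*n^2 + 15*n - 9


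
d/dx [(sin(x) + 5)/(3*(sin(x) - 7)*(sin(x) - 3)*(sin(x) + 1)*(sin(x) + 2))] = (-3*sin(x)^4 - 6*sin(x)^3 + 112*sin(x)^2 + 70*sin(x) - 173)*cos(x)/(3*(sin(x) - 7)^2*(sin(x) - 3)^2*(sin(x) + 1)^2*(sin(x) + 2)^2)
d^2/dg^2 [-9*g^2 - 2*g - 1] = -18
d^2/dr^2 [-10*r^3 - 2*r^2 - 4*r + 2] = -60*r - 4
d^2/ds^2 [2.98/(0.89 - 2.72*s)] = -44.094464/(2.72*s - 0.89)^3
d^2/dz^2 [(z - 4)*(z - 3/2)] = 2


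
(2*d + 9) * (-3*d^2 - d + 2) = -6*d^3 - 29*d^2 - 5*d + 18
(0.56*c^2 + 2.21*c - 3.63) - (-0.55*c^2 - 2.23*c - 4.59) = 1.11*c^2 + 4.44*c + 0.96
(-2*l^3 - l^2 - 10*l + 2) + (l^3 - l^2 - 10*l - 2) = -l^3 - 2*l^2 - 20*l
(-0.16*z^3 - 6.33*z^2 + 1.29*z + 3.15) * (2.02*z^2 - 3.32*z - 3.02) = -0.3232*z^5 - 12.2554*z^4 + 24.1046*z^3 + 21.1968*z^2 - 14.3538*z - 9.513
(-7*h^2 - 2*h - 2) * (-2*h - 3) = 14*h^3 + 25*h^2 + 10*h + 6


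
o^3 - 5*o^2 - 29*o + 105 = (o - 7)*(o - 3)*(o + 5)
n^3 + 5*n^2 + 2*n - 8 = (n - 1)*(n + 2)*(n + 4)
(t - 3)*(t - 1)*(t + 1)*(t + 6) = t^4 + 3*t^3 - 19*t^2 - 3*t + 18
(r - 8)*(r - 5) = r^2 - 13*r + 40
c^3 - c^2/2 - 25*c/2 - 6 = (c - 4)*(c + 1/2)*(c + 3)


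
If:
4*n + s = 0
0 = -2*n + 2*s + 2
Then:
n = 1/5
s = -4/5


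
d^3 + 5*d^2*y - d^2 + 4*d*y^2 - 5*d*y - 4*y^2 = (d - 1)*(d + y)*(d + 4*y)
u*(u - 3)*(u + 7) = u^3 + 4*u^2 - 21*u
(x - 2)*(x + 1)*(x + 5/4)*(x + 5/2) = x^4 + 11*x^3/4 - 21*x^2/8 - 85*x/8 - 25/4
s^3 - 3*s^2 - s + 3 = (s - 3)*(s - 1)*(s + 1)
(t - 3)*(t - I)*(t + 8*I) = t^3 - 3*t^2 + 7*I*t^2 + 8*t - 21*I*t - 24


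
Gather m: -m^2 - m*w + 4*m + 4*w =-m^2 + m*(4 - w) + 4*w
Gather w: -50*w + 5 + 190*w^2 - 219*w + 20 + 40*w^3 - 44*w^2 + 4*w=40*w^3 + 146*w^2 - 265*w + 25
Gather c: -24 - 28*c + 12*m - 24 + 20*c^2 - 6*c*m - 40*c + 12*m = 20*c^2 + c*(-6*m - 68) + 24*m - 48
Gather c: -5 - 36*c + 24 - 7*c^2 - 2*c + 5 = -7*c^2 - 38*c + 24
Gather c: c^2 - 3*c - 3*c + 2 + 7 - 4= c^2 - 6*c + 5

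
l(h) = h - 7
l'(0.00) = 1.00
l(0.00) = -7.00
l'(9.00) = 1.00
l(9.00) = 2.00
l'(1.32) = 1.00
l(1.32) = -5.68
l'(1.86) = 1.00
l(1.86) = -5.14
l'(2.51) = 1.00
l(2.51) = -4.49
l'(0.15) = 1.00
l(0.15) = -6.85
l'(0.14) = 1.00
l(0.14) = -6.86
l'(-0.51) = 1.00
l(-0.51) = -7.51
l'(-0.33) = 1.00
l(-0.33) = -7.33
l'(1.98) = 1.00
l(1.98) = -5.02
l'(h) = 1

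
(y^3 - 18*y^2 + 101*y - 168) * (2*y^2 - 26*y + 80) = 2*y^5 - 62*y^4 + 750*y^3 - 4402*y^2 + 12448*y - 13440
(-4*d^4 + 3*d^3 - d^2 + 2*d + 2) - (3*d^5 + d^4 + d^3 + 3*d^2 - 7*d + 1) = -3*d^5 - 5*d^4 + 2*d^3 - 4*d^2 + 9*d + 1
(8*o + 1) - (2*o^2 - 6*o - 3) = -2*o^2 + 14*o + 4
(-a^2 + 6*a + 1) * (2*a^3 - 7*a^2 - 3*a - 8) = -2*a^5 + 19*a^4 - 37*a^3 - 17*a^2 - 51*a - 8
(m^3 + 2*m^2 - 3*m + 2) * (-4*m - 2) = -4*m^4 - 10*m^3 + 8*m^2 - 2*m - 4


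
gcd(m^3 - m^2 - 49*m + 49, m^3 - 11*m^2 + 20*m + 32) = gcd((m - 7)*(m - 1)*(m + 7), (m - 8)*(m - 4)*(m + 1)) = 1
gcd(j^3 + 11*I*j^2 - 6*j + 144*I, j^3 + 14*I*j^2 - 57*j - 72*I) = j + 8*I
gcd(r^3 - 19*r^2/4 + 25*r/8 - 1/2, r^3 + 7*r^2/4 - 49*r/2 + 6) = r^2 - 17*r/4 + 1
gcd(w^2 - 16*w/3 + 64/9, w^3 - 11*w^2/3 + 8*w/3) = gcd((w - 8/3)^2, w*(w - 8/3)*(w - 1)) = w - 8/3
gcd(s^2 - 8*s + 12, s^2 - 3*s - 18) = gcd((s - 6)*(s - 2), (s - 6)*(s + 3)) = s - 6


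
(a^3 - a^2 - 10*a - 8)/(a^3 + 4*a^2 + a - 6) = (a^2 - 3*a - 4)/(a^2 + 2*a - 3)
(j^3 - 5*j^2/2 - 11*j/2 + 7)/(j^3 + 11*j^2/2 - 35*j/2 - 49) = (j - 1)/(j + 7)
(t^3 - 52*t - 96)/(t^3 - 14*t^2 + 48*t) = (t^2 + 8*t + 12)/(t*(t - 6))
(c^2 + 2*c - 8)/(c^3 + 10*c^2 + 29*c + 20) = (c - 2)/(c^2 + 6*c + 5)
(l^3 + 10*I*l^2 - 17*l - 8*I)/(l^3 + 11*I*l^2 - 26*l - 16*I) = (l + I)/(l + 2*I)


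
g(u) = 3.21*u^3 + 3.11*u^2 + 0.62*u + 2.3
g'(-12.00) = 1312.70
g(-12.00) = -5104.18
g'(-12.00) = 1312.70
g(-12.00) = -5104.18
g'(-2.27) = 36.12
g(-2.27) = -20.63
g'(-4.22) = 145.87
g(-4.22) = -186.17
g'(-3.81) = 116.71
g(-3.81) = -132.45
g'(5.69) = 347.79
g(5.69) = 697.86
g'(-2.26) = 35.75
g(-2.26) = -20.27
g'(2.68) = 86.46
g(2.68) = 88.09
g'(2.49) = 75.81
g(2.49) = 72.68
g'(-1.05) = 4.71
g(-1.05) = 1.36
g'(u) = 9.63*u^2 + 6.22*u + 0.62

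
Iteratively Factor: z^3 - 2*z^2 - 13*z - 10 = (z + 1)*(z^2 - 3*z - 10) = (z - 5)*(z + 1)*(z + 2)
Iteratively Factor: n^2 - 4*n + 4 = (n - 2)*(n - 2)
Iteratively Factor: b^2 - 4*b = (b)*(b - 4)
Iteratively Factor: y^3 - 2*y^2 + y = (y - 1)*(y^2 - y) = (y - 1)^2*(y)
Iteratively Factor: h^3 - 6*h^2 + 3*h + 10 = (h - 2)*(h^2 - 4*h - 5) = (h - 5)*(h - 2)*(h + 1)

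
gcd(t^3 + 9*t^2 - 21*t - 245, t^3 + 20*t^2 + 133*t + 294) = t^2 + 14*t + 49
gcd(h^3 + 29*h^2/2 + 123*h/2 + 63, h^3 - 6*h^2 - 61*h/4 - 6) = h + 3/2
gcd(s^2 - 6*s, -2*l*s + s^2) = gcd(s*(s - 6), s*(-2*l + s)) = s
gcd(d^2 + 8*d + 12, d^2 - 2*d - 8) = d + 2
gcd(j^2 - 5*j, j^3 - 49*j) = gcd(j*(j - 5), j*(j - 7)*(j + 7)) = j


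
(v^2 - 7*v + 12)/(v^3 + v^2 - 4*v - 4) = (v^2 - 7*v + 12)/(v^3 + v^2 - 4*v - 4)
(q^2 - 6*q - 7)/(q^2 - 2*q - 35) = (q + 1)/(q + 5)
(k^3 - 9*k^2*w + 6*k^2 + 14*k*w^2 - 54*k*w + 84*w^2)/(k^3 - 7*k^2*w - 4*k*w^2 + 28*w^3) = (k + 6)/(k + 2*w)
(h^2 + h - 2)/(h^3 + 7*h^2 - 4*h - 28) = (h - 1)/(h^2 + 5*h - 14)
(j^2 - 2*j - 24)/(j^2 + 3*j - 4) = (j - 6)/(j - 1)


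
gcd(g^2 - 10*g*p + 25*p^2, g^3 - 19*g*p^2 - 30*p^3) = -g + 5*p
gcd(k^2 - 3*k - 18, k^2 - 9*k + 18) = k - 6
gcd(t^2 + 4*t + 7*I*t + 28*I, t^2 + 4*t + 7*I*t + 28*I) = t^2 + t*(4 + 7*I) + 28*I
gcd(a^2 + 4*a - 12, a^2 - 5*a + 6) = a - 2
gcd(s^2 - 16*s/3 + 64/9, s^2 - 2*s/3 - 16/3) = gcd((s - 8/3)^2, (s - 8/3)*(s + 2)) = s - 8/3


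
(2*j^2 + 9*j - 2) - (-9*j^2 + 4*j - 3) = 11*j^2 + 5*j + 1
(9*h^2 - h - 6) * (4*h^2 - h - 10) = 36*h^4 - 13*h^3 - 113*h^2 + 16*h + 60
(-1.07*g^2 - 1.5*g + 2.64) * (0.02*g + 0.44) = -0.0214*g^3 - 0.5008*g^2 - 0.6072*g + 1.1616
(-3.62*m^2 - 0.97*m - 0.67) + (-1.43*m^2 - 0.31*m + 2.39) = -5.05*m^2 - 1.28*m + 1.72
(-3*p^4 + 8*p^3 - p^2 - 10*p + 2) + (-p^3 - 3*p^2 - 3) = -3*p^4 + 7*p^3 - 4*p^2 - 10*p - 1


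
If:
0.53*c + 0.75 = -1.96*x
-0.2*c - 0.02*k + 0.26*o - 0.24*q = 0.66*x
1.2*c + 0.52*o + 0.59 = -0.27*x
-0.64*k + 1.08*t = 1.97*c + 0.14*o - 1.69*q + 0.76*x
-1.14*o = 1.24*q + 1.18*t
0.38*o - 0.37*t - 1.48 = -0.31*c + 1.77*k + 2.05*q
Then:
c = 1.38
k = 0.96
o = -3.92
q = -3.40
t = 7.36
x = -0.75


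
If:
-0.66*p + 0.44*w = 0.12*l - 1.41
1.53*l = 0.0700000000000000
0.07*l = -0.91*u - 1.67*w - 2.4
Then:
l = 0.05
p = 0.666666666666667*w + 2.12804515745692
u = -1.83516483516484*w - 2.64088199382317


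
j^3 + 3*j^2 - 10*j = j*(j - 2)*(j + 5)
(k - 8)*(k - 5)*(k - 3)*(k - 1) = k^4 - 17*k^3 + 95*k^2 - 199*k + 120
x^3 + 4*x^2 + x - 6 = (x - 1)*(x + 2)*(x + 3)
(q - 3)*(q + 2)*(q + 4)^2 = q^4 + 7*q^3 + 2*q^2 - 64*q - 96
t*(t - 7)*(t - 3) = t^3 - 10*t^2 + 21*t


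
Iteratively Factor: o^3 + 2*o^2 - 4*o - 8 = (o + 2)*(o^2 - 4) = (o + 2)^2*(o - 2)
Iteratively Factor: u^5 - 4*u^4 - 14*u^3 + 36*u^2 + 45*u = (u + 1)*(u^4 - 5*u^3 - 9*u^2 + 45*u) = (u + 1)*(u + 3)*(u^3 - 8*u^2 + 15*u) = (u - 5)*(u + 1)*(u + 3)*(u^2 - 3*u) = u*(u - 5)*(u + 1)*(u + 3)*(u - 3)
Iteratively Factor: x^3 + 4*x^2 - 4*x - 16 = (x - 2)*(x^2 + 6*x + 8) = (x - 2)*(x + 2)*(x + 4)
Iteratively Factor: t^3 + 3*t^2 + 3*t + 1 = (t + 1)*(t^2 + 2*t + 1) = (t + 1)^2*(t + 1)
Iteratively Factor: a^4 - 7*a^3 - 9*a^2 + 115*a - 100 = (a - 5)*(a^3 - 2*a^2 - 19*a + 20) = (a - 5)^2*(a^2 + 3*a - 4) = (a - 5)^2*(a - 1)*(a + 4)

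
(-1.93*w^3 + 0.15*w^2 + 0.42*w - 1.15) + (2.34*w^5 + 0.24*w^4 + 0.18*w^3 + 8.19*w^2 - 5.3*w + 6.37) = 2.34*w^5 + 0.24*w^4 - 1.75*w^3 + 8.34*w^2 - 4.88*w + 5.22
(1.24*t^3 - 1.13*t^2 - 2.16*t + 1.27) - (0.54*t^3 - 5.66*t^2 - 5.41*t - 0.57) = 0.7*t^3 + 4.53*t^2 + 3.25*t + 1.84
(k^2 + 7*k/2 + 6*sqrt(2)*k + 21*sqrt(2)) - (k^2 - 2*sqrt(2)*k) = 7*k/2 + 8*sqrt(2)*k + 21*sqrt(2)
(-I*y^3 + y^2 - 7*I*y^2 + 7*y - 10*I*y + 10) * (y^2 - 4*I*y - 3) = -I*y^5 - 3*y^4 - 7*I*y^4 - 21*y^3 - 11*I*y^3 - 33*y^2 - 7*I*y^2 - 21*y - 10*I*y - 30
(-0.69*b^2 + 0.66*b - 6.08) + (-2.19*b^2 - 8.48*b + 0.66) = -2.88*b^2 - 7.82*b - 5.42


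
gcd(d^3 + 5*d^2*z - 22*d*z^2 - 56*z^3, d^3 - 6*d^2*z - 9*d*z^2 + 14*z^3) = d + 2*z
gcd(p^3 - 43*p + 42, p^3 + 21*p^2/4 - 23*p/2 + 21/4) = p^2 + 6*p - 7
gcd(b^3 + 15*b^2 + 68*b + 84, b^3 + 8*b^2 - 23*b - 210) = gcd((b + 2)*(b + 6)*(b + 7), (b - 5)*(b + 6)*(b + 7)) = b^2 + 13*b + 42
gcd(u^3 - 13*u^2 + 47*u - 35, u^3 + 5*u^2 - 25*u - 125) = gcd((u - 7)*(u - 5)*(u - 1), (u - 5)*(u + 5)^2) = u - 5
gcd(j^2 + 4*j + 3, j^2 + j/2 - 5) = 1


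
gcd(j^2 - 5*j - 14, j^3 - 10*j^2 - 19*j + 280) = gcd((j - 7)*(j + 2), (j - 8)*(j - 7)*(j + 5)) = j - 7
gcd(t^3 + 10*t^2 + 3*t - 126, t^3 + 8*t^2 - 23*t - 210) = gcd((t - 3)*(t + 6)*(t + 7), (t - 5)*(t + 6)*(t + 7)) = t^2 + 13*t + 42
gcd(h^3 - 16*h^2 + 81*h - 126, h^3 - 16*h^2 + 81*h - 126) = h^3 - 16*h^2 + 81*h - 126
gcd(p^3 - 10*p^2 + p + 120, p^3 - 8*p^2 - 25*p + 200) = p^2 - 13*p + 40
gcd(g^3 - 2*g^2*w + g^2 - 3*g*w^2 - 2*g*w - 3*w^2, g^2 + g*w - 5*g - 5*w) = g + w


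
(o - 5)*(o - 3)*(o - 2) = o^3 - 10*o^2 + 31*o - 30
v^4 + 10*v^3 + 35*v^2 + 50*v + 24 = (v + 1)*(v + 2)*(v + 3)*(v + 4)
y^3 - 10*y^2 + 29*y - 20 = (y - 5)*(y - 4)*(y - 1)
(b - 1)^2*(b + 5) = b^3 + 3*b^2 - 9*b + 5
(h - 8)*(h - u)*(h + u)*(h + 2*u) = h^4 + 2*h^3*u - 8*h^3 - h^2*u^2 - 16*h^2*u - 2*h*u^3 + 8*h*u^2 + 16*u^3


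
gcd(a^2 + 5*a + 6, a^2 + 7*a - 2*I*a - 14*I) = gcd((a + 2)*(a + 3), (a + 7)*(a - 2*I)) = 1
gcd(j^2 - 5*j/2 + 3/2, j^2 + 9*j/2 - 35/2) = 1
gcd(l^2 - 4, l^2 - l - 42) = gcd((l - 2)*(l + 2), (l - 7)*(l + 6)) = 1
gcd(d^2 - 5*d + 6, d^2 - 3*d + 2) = d - 2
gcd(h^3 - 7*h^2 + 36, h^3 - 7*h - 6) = h^2 - h - 6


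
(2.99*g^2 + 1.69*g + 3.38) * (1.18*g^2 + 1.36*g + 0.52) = 3.5282*g^4 + 6.0606*g^3 + 7.8416*g^2 + 5.4756*g + 1.7576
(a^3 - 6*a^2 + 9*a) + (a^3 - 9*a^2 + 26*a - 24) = 2*a^3 - 15*a^2 + 35*a - 24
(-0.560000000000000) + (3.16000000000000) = 2.60000000000000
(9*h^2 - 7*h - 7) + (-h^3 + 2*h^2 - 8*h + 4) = -h^3 + 11*h^2 - 15*h - 3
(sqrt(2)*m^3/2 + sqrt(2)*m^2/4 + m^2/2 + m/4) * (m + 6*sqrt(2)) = sqrt(2)*m^4/2 + sqrt(2)*m^3/4 + 13*m^3/2 + 13*m^2/4 + 3*sqrt(2)*m^2 + 3*sqrt(2)*m/2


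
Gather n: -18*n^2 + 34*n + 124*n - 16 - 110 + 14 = -18*n^2 + 158*n - 112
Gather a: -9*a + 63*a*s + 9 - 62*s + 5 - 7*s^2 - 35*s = a*(63*s - 9) - 7*s^2 - 97*s + 14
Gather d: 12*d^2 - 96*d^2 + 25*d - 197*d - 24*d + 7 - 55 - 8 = -84*d^2 - 196*d - 56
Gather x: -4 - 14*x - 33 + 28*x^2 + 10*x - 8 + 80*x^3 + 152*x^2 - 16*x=80*x^3 + 180*x^2 - 20*x - 45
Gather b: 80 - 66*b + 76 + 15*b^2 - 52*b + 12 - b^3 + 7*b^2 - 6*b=-b^3 + 22*b^2 - 124*b + 168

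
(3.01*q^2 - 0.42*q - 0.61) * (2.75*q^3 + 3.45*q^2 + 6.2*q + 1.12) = 8.2775*q^5 + 9.2295*q^4 + 15.5355*q^3 - 1.3373*q^2 - 4.2524*q - 0.6832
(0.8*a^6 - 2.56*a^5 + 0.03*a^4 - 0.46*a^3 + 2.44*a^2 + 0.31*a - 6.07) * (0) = 0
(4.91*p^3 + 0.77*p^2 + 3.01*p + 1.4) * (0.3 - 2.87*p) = -14.0917*p^4 - 0.7369*p^3 - 8.4077*p^2 - 3.115*p + 0.42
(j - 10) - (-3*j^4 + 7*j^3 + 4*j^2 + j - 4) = 3*j^4 - 7*j^3 - 4*j^2 - 6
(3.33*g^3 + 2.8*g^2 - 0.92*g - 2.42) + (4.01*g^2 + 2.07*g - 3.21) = 3.33*g^3 + 6.81*g^2 + 1.15*g - 5.63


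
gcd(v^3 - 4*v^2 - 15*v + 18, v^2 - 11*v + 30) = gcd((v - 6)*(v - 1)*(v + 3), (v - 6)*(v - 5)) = v - 6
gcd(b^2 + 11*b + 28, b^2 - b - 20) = b + 4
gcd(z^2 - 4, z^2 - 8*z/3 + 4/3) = z - 2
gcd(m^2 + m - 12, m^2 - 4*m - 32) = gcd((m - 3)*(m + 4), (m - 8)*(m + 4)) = m + 4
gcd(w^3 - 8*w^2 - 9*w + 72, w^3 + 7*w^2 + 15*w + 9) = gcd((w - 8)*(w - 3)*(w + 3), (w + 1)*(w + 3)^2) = w + 3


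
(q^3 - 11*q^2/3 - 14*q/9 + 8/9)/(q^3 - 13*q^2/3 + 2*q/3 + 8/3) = (q - 1/3)/(q - 1)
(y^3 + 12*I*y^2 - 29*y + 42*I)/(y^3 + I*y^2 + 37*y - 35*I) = (y + 6*I)/(y - 5*I)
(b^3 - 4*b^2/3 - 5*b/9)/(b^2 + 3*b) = (9*b^2 - 12*b - 5)/(9*(b + 3))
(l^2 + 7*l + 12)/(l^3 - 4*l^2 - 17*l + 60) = (l + 3)/(l^2 - 8*l + 15)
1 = 1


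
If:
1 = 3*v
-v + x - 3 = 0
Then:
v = 1/3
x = 10/3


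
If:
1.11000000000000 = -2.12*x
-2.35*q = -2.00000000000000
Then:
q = 0.85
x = -0.52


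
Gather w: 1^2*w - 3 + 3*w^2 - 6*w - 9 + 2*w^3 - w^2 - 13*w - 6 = 2*w^3 + 2*w^2 - 18*w - 18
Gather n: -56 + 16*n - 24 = 16*n - 80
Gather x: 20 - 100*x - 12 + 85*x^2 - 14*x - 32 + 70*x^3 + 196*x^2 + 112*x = 70*x^3 + 281*x^2 - 2*x - 24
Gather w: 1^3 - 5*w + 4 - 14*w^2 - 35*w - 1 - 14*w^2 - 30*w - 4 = -28*w^2 - 70*w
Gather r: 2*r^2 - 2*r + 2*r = 2*r^2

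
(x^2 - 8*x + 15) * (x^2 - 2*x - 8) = x^4 - 10*x^3 + 23*x^2 + 34*x - 120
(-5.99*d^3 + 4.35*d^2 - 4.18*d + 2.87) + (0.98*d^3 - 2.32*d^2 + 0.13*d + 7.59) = -5.01*d^3 + 2.03*d^2 - 4.05*d + 10.46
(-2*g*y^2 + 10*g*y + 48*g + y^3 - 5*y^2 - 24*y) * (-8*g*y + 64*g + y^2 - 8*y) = 16*g^2*y^3 - 208*g^2*y^2 + 256*g^2*y + 3072*g^2 - 10*g*y^4 + 130*g*y^3 - 160*g*y^2 - 1920*g*y + y^5 - 13*y^4 + 16*y^3 + 192*y^2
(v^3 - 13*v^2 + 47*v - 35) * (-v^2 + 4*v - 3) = -v^5 + 17*v^4 - 102*v^3 + 262*v^2 - 281*v + 105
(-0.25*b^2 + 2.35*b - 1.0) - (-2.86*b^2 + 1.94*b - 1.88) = 2.61*b^2 + 0.41*b + 0.88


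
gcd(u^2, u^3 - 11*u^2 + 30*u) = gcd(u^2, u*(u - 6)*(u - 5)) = u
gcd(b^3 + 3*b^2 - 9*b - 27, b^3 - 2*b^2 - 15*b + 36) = b - 3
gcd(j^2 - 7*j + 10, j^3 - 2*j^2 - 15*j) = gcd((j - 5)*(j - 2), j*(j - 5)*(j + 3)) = j - 5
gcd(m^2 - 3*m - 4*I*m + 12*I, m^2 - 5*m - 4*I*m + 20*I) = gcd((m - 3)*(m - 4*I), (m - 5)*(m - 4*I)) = m - 4*I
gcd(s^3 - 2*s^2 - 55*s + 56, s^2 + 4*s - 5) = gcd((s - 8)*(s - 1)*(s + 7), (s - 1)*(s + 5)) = s - 1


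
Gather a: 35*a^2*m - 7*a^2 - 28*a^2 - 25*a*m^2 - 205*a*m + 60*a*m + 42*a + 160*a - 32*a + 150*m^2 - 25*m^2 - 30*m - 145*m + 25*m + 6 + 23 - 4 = a^2*(35*m - 35) + a*(-25*m^2 - 145*m + 170) + 125*m^2 - 150*m + 25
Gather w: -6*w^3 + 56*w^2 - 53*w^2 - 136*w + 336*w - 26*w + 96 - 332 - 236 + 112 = -6*w^3 + 3*w^2 + 174*w - 360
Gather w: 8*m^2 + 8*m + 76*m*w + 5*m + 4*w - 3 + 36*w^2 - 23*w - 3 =8*m^2 + 13*m + 36*w^2 + w*(76*m - 19) - 6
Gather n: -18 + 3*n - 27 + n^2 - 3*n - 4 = n^2 - 49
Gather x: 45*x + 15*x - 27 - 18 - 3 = 60*x - 48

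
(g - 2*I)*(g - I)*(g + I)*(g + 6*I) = g^4 + 4*I*g^3 + 13*g^2 + 4*I*g + 12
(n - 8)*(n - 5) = n^2 - 13*n + 40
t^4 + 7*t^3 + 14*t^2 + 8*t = t*(t + 1)*(t + 2)*(t + 4)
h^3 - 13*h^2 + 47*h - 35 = (h - 7)*(h - 5)*(h - 1)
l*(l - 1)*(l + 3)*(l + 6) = l^4 + 8*l^3 + 9*l^2 - 18*l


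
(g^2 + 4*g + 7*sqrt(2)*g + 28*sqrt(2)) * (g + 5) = g^3 + 9*g^2 + 7*sqrt(2)*g^2 + 20*g + 63*sqrt(2)*g + 140*sqrt(2)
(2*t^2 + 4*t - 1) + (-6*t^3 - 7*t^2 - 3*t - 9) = -6*t^3 - 5*t^2 + t - 10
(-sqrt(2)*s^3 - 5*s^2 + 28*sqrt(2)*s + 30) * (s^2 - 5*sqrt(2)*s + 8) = -sqrt(2)*s^5 + 5*s^4 + 45*sqrt(2)*s^3 - 290*s^2 + 74*sqrt(2)*s + 240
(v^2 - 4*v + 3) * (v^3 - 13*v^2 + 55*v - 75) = v^5 - 17*v^4 + 110*v^3 - 334*v^2 + 465*v - 225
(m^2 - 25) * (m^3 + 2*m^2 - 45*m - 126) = m^5 + 2*m^4 - 70*m^3 - 176*m^2 + 1125*m + 3150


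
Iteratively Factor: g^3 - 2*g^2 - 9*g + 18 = (g + 3)*(g^2 - 5*g + 6) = (g - 3)*(g + 3)*(g - 2)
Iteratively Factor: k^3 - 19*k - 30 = (k - 5)*(k^2 + 5*k + 6) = (k - 5)*(k + 3)*(k + 2)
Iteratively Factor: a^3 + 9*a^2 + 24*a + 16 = (a + 4)*(a^2 + 5*a + 4) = (a + 1)*(a + 4)*(a + 4)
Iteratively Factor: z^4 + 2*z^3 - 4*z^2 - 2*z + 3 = (z + 1)*(z^3 + z^2 - 5*z + 3) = (z - 1)*(z + 1)*(z^2 + 2*z - 3) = (z - 1)*(z + 1)*(z + 3)*(z - 1)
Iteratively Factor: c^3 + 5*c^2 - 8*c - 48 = (c + 4)*(c^2 + c - 12) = (c + 4)^2*(c - 3)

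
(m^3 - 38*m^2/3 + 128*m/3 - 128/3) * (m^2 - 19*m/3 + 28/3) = m^5 - 19*m^4 + 1190*m^3/9 - 3880*m^2/9 + 6016*m/9 - 3584/9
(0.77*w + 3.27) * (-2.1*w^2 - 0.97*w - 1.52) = -1.617*w^3 - 7.6139*w^2 - 4.3423*w - 4.9704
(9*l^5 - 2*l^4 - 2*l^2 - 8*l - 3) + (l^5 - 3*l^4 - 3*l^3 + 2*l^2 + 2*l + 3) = 10*l^5 - 5*l^4 - 3*l^3 - 6*l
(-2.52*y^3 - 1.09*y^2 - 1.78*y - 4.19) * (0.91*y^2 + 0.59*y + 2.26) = -2.2932*y^5 - 2.4787*y^4 - 7.9581*y^3 - 7.3265*y^2 - 6.4949*y - 9.4694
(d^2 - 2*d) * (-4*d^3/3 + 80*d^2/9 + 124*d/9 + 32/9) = -4*d^5/3 + 104*d^4/9 - 4*d^3 - 24*d^2 - 64*d/9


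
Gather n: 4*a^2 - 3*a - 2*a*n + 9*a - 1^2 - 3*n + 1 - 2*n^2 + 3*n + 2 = 4*a^2 - 2*a*n + 6*a - 2*n^2 + 2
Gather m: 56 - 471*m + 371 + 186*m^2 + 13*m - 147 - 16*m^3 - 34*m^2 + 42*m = -16*m^3 + 152*m^2 - 416*m + 280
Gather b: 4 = 4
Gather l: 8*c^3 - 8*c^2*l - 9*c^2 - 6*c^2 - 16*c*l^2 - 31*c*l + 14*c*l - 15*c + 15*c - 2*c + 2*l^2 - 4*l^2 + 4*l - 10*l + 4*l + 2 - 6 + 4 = 8*c^3 - 15*c^2 - 2*c + l^2*(-16*c - 2) + l*(-8*c^2 - 17*c - 2)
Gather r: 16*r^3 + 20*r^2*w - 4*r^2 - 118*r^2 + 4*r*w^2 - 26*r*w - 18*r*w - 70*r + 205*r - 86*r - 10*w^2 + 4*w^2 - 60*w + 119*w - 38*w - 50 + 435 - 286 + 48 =16*r^3 + r^2*(20*w - 122) + r*(4*w^2 - 44*w + 49) - 6*w^2 + 21*w + 147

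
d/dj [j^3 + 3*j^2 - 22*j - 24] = 3*j^2 + 6*j - 22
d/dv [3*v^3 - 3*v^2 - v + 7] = 9*v^2 - 6*v - 1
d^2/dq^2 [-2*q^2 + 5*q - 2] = -4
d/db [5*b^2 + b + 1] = 10*b + 1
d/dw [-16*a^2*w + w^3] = -16*a^2 + 3*w^2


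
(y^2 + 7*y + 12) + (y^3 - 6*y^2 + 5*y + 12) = y^3 - 5*y^2 + 12*y + 24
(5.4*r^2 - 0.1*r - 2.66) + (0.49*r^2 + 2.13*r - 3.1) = 5.89*r^2 + 2.03*r - 5.76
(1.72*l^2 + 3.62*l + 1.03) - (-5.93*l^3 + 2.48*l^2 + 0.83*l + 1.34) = 5.93*l^3 - 0.76*l^2 + 2.79*l - 0.31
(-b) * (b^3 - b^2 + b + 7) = -b^4 + b^3 - b^2 - 7*b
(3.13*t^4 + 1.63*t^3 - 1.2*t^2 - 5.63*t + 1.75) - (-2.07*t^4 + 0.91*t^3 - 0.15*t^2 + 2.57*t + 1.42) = 5.2*t^4 + 0.72*t^3 - 1.05*t^2 - 8.2*t + 0.33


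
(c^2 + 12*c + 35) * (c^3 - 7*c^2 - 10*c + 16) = c^5 + 5*c^4 - 59*c^3 - 349*c^2 - 158*c + 560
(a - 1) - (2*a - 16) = 15 - a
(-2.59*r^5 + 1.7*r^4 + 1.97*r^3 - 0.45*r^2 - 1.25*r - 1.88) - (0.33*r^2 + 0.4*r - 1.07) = -2.59*r^5 + 1.7*r^4 + 1.97*r^3 - 0.78*r^2 - 1.65*r - 0.81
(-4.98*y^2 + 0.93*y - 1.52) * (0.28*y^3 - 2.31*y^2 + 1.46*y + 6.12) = -1.3944*y^5 + 11.7642*y^4 - 9.8447*y^3 - 25.6086*y^2 + 3.4724*y - 9.3024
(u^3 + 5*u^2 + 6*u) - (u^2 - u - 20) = u^3 + 4*u^2 + 7*u + 20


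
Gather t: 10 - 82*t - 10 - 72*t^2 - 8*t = -72*t^2 - 90*t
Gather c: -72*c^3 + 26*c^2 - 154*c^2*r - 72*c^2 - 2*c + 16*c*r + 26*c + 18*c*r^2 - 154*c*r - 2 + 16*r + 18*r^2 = -72*c^3 + c^2*(-154*r - 46) + c*(18*r^2 - 138*r + 24) + 18*r^2 + 16*r - 2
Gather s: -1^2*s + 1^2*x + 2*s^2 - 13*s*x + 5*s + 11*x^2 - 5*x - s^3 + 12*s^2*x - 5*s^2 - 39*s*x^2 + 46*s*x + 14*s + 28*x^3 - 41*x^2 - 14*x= -s^3 + s^2*(12*x - 3) + s*(-39*x^2 + 33*x + 18) + 28*x^3 - 30*x^2 - 18*x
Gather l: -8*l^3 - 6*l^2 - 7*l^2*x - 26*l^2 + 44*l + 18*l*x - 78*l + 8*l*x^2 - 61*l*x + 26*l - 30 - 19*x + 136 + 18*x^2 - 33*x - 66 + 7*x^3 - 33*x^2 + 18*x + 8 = -8*l^3 + l^2*(-7*x - 32) + l*(8*x^2 - 43*x - 8) + 7*x^3 - 15*x^2 - 34*x + 48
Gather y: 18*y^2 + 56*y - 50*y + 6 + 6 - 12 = 18*y^2 + 6*y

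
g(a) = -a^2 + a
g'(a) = 1 - 2*a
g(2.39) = -3.32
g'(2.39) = -3.78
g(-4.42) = -23.96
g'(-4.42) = 9.84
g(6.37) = -34.21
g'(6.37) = -11.74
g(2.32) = -3.06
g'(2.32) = -3.64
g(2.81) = -5.09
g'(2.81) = -4.62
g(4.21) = -13.51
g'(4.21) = -7.42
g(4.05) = -12.35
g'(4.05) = -7.10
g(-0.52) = -0.79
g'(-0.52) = 2.04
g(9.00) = -72.00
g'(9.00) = -17.00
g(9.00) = -72.00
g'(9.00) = -17.00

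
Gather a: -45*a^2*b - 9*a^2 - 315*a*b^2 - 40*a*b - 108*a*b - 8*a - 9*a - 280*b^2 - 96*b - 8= a^2*(-45*b - 9) + a*(-315*b^2 - 148*b - 17) - 280*b^2 - 96*b - 8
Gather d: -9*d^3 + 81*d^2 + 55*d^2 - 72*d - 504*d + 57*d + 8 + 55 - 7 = -9*d^3 + 136*d^2 - 519*d + 56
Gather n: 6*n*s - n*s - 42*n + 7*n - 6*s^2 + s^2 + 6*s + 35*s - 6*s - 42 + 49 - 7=n*(5*s - 35) - 5*s^2 + 35*s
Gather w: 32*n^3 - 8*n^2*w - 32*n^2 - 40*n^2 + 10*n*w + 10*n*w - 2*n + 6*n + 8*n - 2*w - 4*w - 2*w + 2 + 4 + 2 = 32*n^3 - 72*n^2 + 12*n + w*(-8*n^2 + 20*n - 8) + 8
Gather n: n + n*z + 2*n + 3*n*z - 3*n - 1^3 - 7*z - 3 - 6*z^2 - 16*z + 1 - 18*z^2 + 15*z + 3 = 4*n*z - 24*z^2 - 8*z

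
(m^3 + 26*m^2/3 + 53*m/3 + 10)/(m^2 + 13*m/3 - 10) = (3*m^2 + 8*m + 5)/(3*m - 5)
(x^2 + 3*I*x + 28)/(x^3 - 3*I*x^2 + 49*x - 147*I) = (x - 4*I)/(x^2 - 10*I*x - 21)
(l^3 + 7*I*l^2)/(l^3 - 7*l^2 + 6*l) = l*(l + 7*I)/(l^2 - 7*l + 6)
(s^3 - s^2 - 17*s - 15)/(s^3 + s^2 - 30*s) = (s^2 + 4*s + 3)/(s*(s + 6))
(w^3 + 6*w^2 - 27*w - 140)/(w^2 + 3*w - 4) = (w^2 + 2*w - 35)/(w - 1)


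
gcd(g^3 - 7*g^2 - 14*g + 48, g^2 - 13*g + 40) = g - 8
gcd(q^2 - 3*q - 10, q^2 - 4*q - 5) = q - 5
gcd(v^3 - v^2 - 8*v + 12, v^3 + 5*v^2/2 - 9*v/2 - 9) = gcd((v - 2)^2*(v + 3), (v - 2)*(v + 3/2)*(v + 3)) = v^2 + v - 6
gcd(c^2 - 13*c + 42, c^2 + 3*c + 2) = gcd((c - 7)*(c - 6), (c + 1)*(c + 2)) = 1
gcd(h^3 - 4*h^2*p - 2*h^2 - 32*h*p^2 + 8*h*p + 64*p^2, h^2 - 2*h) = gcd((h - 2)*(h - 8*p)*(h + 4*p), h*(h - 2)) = h - 2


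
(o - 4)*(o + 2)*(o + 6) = o^3 + 4*o^2 - 20*o - 48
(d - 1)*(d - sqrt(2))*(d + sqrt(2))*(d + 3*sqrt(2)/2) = d^4 - d^3 + 3*sqrt(2)*d^3/2 - 3*sqrt(2)*d^2/2 - 2*d^2 - 3*sqrt(2)*d + 2*d + 3*sqrt(2)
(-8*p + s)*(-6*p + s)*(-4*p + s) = -192*p^3 + 104*p^2*s - 18*p*s^2 + s^3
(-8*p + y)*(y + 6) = -8*p*y - 48*p + y^2 + 6*y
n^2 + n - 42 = (n - 6)*(n + 7)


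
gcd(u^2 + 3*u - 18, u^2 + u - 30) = u + 6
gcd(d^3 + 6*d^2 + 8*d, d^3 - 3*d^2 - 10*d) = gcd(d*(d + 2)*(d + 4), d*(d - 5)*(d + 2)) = d^2 + 2*d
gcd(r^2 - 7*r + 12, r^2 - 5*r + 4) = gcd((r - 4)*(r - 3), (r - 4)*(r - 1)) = r - 4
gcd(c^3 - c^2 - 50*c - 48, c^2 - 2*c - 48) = c^2 - 2*c - 48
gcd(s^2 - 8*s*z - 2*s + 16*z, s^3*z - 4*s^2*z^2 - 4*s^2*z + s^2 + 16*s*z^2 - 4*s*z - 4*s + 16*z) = 1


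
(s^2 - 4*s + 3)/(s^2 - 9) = (s - 1)/(s + 3)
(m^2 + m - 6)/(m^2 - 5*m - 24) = (m - 2)/(m - 8)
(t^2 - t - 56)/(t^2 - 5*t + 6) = (t^2 - t - 56)/(t^2 - 5*t + 6)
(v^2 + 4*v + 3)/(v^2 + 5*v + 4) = (v + 3)/(v + 4)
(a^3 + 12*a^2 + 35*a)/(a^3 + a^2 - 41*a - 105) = a*(a + 7)/(a^2 - 4*a - 21)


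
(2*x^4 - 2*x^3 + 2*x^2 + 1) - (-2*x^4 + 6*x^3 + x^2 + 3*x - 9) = 4*x^4 - 8*x^3 + x^2 - 3*x + 10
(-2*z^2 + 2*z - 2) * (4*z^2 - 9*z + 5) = -8*z^4 + 26*z^3 - 36*z^2 + 28*z - 10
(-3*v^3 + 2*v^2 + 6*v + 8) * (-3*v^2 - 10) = 9*v^5 - 6*v^4 + 12*v^3 - 44*v^2 - 60*v - 80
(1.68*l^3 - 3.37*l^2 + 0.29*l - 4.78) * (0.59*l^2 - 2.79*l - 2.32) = 0.9912*l^5 - 6.6755*l^4 + 5.6758*l^3 + 4.1891*l^2 + 12.6634*l + 11.0896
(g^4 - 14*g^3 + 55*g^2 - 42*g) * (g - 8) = g^5 - 22*g^4 + 167*g^3 - 482*g^2 + 336*g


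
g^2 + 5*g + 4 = (g + 1)*(g + 4)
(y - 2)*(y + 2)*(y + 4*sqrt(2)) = y^3 + 4*sqrt(2)*y^2 - 4*y - 16*sqrt(2)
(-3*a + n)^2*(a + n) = 9*a^3 + 3*a^2*n - 5*a*n^2 + n^3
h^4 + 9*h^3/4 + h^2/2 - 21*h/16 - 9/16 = (h - 3/4)*(h + 1/2)*(h + 1)*(h + 3/2)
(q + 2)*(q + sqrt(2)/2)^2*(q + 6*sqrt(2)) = q^4 + 2*q^3 + 7*sqrt(2)*q^3 + 25*q^2/2 + 14*sqrt(2)*q^2 + 3*sqrt(2)*q + 25*q + 6*sqrt(2)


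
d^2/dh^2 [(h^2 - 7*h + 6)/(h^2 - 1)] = -14/(h^3 + 3*h^2 + 3*h + 1)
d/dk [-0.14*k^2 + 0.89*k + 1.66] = 0.89 - 0.28*k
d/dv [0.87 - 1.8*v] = -1.80000000000000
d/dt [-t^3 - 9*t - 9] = -3*t^2 - 9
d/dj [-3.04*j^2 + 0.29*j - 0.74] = 0.29 - 6.08*j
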